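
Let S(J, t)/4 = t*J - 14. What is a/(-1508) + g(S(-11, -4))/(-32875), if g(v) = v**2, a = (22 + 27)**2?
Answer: -4025923/1983020 ≈ -2.0302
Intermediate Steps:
S(J, t) = -56 + 4*J*t (S(J, t) = 4*(t*J - 14) = 4*(J*t - 14) = 4*(-14 + J*t) = -56 + 4*J*t)
a = 2401 (a = 49**2 = 2401)
a/(-1508) + g(S(-11, -4))/(-32875) = 2401/(-1508) + (-56 + 4*(-11)*(-4))**2/(-32875) = 2401*(-1/1508) + (-56 + 176)**2*(-1/32875) = -2401/1508 + 120**2*(-1/32875) = -2401/1508 + 14400*(-1/32875) = -2401/1508 - 576/1315 = -4025923/1983020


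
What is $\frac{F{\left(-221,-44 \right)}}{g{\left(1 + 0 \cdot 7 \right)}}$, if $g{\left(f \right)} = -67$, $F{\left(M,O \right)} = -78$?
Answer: $\frac{78}{67} \approx 1.1642$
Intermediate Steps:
$\frac{F{\left(-221,-44 \right)}}{g{\left(1 + 0 \cdot 7 \right)}} = - \frac{78}{-67} = \left(-78\right) \left(- \frac{1}{67}\right) = \frac{78}{67}$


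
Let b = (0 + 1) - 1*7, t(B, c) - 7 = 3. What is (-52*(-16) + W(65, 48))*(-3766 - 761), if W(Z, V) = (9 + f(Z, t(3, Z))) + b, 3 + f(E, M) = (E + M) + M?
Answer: -4151259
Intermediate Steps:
t(B, c) = 10 (t(B, c) = 7 + 3 = 10)
f(E, M) = -3 + E + 2*M (f(E, M) = -3 + ((E + M) + M) = -3 + (E + 2*M) = -3 + E + 2*M)
b = -6 (b = 1 - 7 = -6)
W(Z, V) = 20 + Z (W(Z, V) = (9 + (-3 + Z + 2*10)) - 6 = (9 + (-3 + Z + 20)) - 6 = (9 + (17 + Z)) - 6 = (26 + Z) - 6 = 20 + Z)
(-52*(-16) + W(65, 48))*(-3766 - 761) = (-52*(-16) + (20 + 65))*(-3766 - 761) = (832 + 85)*(-4527) = 917*(-4527) = -4151259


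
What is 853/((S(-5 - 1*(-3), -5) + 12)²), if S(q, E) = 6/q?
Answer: 853/81 ≈ 10.531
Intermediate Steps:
853/((S(-5 - 1*(-3), -5) + 12)²) = 853/((6/(-5 - 1*(-3)) + 12)²) = 853/((6/(-5 + 3) + 12)²) = 853/((6/(-2) + 12)²) = 853/((6*(-½) + 12)²) = 853/((-3 + 12)²) = 853/(9²) = 853/81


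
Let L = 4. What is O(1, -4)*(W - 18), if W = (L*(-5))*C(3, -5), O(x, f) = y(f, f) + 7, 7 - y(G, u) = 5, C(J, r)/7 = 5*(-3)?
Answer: 18738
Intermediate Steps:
C(J, r) = -105 (C(J, r) = 7*(5*(-3)) = 7*(-15) = -105)
y(G, u) = 2 (y(G, u) = 7 - 1*5 = 7 - 5 = 2)
O(x, f) = 9 (O(x, f) = 2 + 7 = 9)
W = 2100 (W = (4*(-5))*(-105) = -20*(-105) = 2100)
O(1, -4)*(W - 18) = 9*(2100 - 18) = 9*2082 = 18738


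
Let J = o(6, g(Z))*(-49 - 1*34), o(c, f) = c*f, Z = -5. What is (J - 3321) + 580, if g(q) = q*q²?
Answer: 59509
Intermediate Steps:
g(q) = q³
J = 62250 (J = (6*(-5)³)*(-49 - 1*34) = (6*(-125))*(-49 - 34) = -750*(-83) = 62250)
(J - 3321) + 580 = (62250 - 3321) + 580 = 58929 + 580 = 59509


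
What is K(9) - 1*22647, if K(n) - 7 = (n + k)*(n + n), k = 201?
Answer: -18860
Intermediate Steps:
K(n) = 7 + 2*n*(201 + n) (K(n) = 7 + (n + 201)*(n + n) = 7 + (201 + n)*(2*n) = 7 + 2*n*(201 + n))
K(9) - 1*22647 = (7 + 2*9² + 402*9) - 1*22647 = (7 + 2*81 + 3618) - 22647 = (7 + 162 + 3618) - 22647 = 3787 - 22647 = -18860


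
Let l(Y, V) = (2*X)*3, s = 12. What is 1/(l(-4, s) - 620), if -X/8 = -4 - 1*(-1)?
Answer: -1/476 ≈ -0.0021008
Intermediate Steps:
X = 24 (X = -8*(-4 - 1*(-1)) = -8*(-4 + 1) = -8*(-3) = 24)
l(Y, V) = 144 (l(Y, V) = (2*24)*3 = 48*3 = 144)
1/(l(-4, s) - 620) = 1/(144 - 620) = 1/(-476) = -1/476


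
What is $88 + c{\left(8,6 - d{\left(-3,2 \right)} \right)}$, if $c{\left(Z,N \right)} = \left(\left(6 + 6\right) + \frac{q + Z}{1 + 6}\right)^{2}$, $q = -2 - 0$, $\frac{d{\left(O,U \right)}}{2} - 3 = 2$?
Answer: $\frac{12412}{49} \approx 253.31$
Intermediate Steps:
$d{\left(O,U \right)} = 10$ ($d{\left(O,U \right)} = 6 + 2 \cdot 2 = 6 + 4 = 10$)
$q = -2$ ($q = -2 + 0 = -2$)
$c{\left(Z,N \right)} = \left(\frac{82}{7} + \frac{Z}{7}\right)^{2}$ ($c{\left(Z,N \right)} = \left(\left(6 + 6\right) + \frac{-2 + Z}{1 + 6}\right)^{2} = \left(12 + \frac{-2 + Z}{7}\right)^{2} = \left(12 + \left(-2 + Z\right) \frac{1}{7}\right)^{2} = \left(12 + \left(- \frac{2}{7} + \frac{Z}{7}\right)\right)^{2} = \left(\frac{82}{7} + \frac{Z}{7}\right)^{2}$)
$88 + c{\left(8,6 - d{\left(-3,2 \right)} \right)} = 88 + \frac{\left(82 + 8\right)^{2}}{49} = 88 + \frac{90^{2}}{49} = 88 + \frac{1}{49} \cdot 8100 = 88 + \frac{8100}{49} = \frac{12412}{49}$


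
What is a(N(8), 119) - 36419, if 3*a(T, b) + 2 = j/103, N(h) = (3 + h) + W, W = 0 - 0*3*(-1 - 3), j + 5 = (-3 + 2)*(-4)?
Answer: -3751226/103 ≈ -36420.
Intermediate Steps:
j = -1 (j = -5 + (-3 + 2)*(-4) = -5 - 1*(-4) = -5 + 4 = -1)
W = 0 (W = 0 - 0*(-4) = 0 - 1*0 = 0 + 0 = 0)
N(h) = 3 + h (N(h) = (3 + h) + 0 = 3 + h)
a(T, b) = -69/103 (a(T, b) = -⅔ + (-1/103)/3 = -⅔ + (-1*1/103)/3 = -⅔ + (⅓)*(-1/103) = -⅔ - 1/309 = -69/103)
a(N(8), 119) - 36419 = -69/103 - 36419 = -3751226/103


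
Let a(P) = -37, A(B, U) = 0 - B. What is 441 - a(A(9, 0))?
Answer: 478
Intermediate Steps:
A(B, U) = -B
441 - a(A(9, 0)) = 441 - 1*(-37) = 441 + 37 = 478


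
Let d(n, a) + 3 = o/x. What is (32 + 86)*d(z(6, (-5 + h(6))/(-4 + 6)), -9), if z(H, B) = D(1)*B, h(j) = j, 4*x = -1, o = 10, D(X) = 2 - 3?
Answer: -5074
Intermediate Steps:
D(X) = -1
x = -1/4 (x = (1/4)*(-1) = -1/4 ≈ -0.25000)
z(H, B) = -B
d(n, a) = -43 (d(n, a) = -3 + 10/(-1/4) = -3 + 10*(-4) = -3 - 40 = -43)
(32 + 86)*d(z(6, (-5 + h(6))/(-4 + 6)), -9) = (32 + 86)*(-43) = 118*(-43) = -5074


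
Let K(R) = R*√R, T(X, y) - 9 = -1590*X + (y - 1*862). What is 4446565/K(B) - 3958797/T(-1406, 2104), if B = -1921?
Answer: -1319599/745597 + 4446565*I*√1921/3690241 ≈ -1.7699 + 52.812*I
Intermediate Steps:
T(X, y) = -853 + y - 1590*X (T(X, y) = 9 + (-1590*X + (y - 1*862)) = 9 + (-1590*X + (y - 862)) = 9 + (-1590*X + (-862 + y)) = 9 + (-862 + y - 1590*X) = -853 + y - 1590*X)
K(R) = R^(3/2)
4446565/K(B) - 3958797/T(-1406, 2104) = 4446565/((-1921)^(3/2)) - 3958797/(-853 + 2104 - 1590*(-1406)) = 4446565/((-1921*I*√1921)) - 3958797/(-853 + 2104 + 2235540) = 4446565*(I*√1921/3690241) - 3958797/2236791 = 4446565*I*√1921/3690241 - 3958797*1/2236791 = 4446565*I*√1921/3690241 - 1319599/745597 = -1319599/745597 + 4446565*I*√1921/3690241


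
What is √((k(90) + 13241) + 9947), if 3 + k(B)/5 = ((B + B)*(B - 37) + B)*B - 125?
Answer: 4*√272253 ≈ 2087.1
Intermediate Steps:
k(B) = -640 + 5*B*(B + 2*B*(-37 + B)) (k(B) = -15 + 5*(((B + B)*(B - 37) + B)*B - 125) = -15 + 5*(((2*B)*(-37 + B) + B)*B - 125) = -15 + 5*((2*B*(-37 + B) + B)*B - 125) = -15 + 5*((B + 2*B*(-37 + B))*B - 125) = -15 + 5*(B*(B + 2*B*(-37 + B)) - 125) = -15 + 5*(-125 + B*(B + 2*B*(-37 + B))) = -15 + (-625 + 5*B*(B + 2*B*(-37 + B))) = -640 + 5*B*(B + 2*B*(-37 + B)))
√((k(90) + 13241) + 9947) = √(((-640 - 365*90² + 10*90³) + 13241) + 9947) = √(((-640 - 365*8100 + 10*729000) + 13241) + 9947) = √(((-640 - 2956500 + 7290000) + 13241) + 9947) = √((4332860 + 13241) + 9947) = √(4346101 + 9947) = √4356048 = 4*√272253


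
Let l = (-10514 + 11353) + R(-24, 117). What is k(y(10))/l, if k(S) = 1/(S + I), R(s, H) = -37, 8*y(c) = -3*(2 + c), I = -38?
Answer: -1/34085 ≈ -2.9338e-5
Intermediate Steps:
y(c) = -3/4 - 3*c/8 (y(c) = (-3*(2 + c))/8 = (-6 - 3*c)/8 = -3/4 - 3*c/8)
k(S) = 1/(-38 + S) (k(S) = 1/(S - 38) = 1/(-38 + S))
l = 802 (l = (-10514 + 11353) - 37 = 839 - 37 = 802)
k(y(10))/l = 1/(-38 + (-3/4 - 3/8*10)*802) = (1/802)/(-38 + (-3/4 - 15/4)) = (1/802)/(-38 - 9/2) = (1/802)/(-85/2) = -2/85*1/802 = -1/34085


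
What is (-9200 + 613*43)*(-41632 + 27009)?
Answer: -250916057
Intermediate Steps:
(-9200 + 613*43)*(-41632 + 27009) = (-9200 + 26359)*(-14623) = 17159*(-14623) = -250916057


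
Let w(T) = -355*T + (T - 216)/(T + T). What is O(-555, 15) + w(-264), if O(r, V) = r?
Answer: 1024825/11 ≈ 93166.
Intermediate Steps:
w(T) = -355*T + (-216 + T)/(2*T) (w(T) = -355*T + (-216 + T)/((2*T)) = -355*T + (-216 + T)*(1/(2*T)) = -355*T + (-216 + T)/(2*T))
O(-555, 15) + w(-264) = -555 + (½ - 355*(-264) - 108/(-264)) = -555 + (½ + 93720 - 108*(-1/264)) = -555 + (½ + 93720 + 9/22) = -555 + 1030930/11 = 1024825/11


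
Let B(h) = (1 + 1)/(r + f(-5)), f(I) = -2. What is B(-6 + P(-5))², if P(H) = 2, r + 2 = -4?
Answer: 1/16 ≈ 0.062500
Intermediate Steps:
r = -6 (r = -2 - 4 = -6)
B(h) = -¼ (B(h) = (1 + 1)/(-6 - 2) = 2/(-8) = 2*(-⅛) = -¼)
B(-6 + P(-5))² = (-¼)² = 1/16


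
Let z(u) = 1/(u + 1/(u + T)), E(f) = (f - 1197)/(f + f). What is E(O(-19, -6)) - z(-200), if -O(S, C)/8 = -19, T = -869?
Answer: -11741951/3420816 ≈ -3.4325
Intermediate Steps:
O(S, C) = 152 (O(S, C) = -8*(-19) = 152)
E(f) = (-1197 + f)/(2*f) (E(f) = (-1197 + f)/((2*f)) = (-1197 + f)*(1/(2*f)) = (-1197 + f)/(2*f))
z(u) = 1/(u + 1/(-869 + u)) (z(u) = 1/(u + 1/(u - 869)) = 1/(u + 1/(-869 + u)))
E(O(-19, -6)) - z(-200) = (½)*(-1197 + 152)/152 - (-869 - 200)/(1 + (-200)² - 869*(-200)) = (½)*(1/152)*(-1045) - (-1069)/(1 + 40000 + 173800) = -55/16 - (-1069)/213801 = -55/16 - 1*(-1069/213801) = -55/16 + 1069/213801 = -11741951/3420816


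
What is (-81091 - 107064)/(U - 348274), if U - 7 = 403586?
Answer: -17105/5029 ≈ -3.4013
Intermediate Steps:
U = 403593 (U = 7 + 403586 = 403593)
(-81091 - 107064)/(U - 348274) = (-81091 - 107064)/(403593 - 348274) = -188155/55319 = -188155*1/55319 = -17105/5029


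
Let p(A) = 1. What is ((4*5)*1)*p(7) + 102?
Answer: 122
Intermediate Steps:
((4*5)*1)*p(7) + 102 = ((4*5)*1)*1 + 102 = (20*1)*1 + 102 = 20*1 + 102 = 20 + 102 = 122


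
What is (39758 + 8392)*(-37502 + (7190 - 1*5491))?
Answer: -1723914450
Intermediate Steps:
(39758 + 8392)*(-37502 + (7190 - 1*5491)) = 48150*(-37502 + (7190 - 5491)) = 48150*(-37502 + 1699) = 48150*(-35803) = -1723914450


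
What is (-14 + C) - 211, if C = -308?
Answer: -533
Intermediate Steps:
(-14 + C) - 211 = (-14 - 308) - 211 = -322 - 211 = -533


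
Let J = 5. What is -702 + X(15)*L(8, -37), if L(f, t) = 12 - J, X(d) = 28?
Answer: -506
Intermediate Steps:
L(f, t) = 7 (L(f, t) = 12 - 1*5 = 12 - 5 = 7)
-702 + X(15)*L(8, -37) = -702 + 28*7 = -702 + 196 = -506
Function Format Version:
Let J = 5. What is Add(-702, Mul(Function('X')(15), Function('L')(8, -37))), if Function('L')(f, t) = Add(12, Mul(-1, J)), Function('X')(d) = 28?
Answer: -506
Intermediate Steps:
Function('L')(f, t) = 7 (Function('L')(f, t) = Add(12, Mul(-1, 5)) = Add(12, -5) = 7)
Add(-702, Mul(Function('X')(15), Function('L')(8, -37))) = Add(-702, Mul(28, 7)) = Add(-702, 196) = -506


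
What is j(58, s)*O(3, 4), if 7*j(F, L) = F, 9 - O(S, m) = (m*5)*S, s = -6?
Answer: -2958/7 ≈ -422.57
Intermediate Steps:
O(S, m) = 9 - 5*S*m (O(S, m) = 9 - m*5*S = 9 - 5*m*S = 9 - 5*S*m)
j(F, L) = F/7
j(58, s)*O(3, 4) = ((⅐)*58)*(9 - 5*3*4) = 58*(9 - 60)/7 = (58/7)*(-51) = -2958/7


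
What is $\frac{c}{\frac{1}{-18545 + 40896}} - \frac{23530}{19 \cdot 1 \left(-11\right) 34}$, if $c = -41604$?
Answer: $- \frac{3303902725447}{3553} \approx -9.2989 \cdot 10^{8}$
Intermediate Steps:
$\frac{c}{\frac{1}{-18545 + 40896}} - \frac{23530}{19 \cdot 1 \left(-11\right) 34} = - \frac{41604}{\frac{1}{-18545 + 40896}} - \frac{23530}{19 \cdot 1 \left(-11\right) 34} = - \frac{41604}{\frac{1}{22351}} - \frac{23530}{19 \left(-11\right) 34} = - 41604 \frac{1}{\frac{1}{22351}} - \frac{23530}{\left(-209\right) 34} = \left(-41604\right) 22351 - \frac{23530}{-7106} = -929891004 - - \frac{11765}{3553} = -929891004 + \frac{11765}{3553} = - \frac{3303902725447}{3553}$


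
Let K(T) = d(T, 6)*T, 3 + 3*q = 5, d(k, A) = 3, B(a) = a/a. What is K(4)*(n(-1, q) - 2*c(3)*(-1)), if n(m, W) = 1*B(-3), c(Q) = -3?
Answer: -60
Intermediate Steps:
B(a) = 1
q = 2/3 (q = -1 + (1/3)*5 = -1 + 5/3 = 2/3 ≈ 0.66667)
n(m, W) = 1 (n(m, W) = 1*1 = 1)
K(T) = 3*T
K(4)*(n(-1, q) - 2*c(3)*(-1)) = (3*4)*(1 - 2*(-3)*(-1)) = 12*(1 - (-6)*(-1)) = 12*(1 - 1*6) = 12*(1 - 6) = 12*(-5) = -60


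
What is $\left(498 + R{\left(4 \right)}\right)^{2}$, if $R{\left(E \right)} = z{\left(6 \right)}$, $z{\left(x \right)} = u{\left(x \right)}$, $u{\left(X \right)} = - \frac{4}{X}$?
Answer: $\frac{2226064}{9} \approx 2.4734 \cdot 10^{5}$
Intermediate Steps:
$z{\left(x \right)} = - \frac{4}{x}$
$R{\left(E \right)} = - \frac{2}{3}$ ($R{\left(E \right)} = - \frac{4}{6} = \left(-4\right) \frac{1}{6} = - \frac{2}{3}$)
$\left(498 + R{\left(4 \right)}\right)^{2} = \left(498 - \frac{2}{3}\right)^{2} = \left(\frac{1492}{3}\right)^{2} = \frac{2226064}{9}$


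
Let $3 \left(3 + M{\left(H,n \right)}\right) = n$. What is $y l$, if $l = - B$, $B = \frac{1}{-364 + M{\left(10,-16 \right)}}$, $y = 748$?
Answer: $\frac{2244}{1117} \approx 2.009$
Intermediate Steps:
$M{\left(H,n \right)} = -3 + \frac{n}{3}$
$B = - \frac{3}{1117}$ ($B = \frac{1}{-364 + \left(-3 + \frac{1}{3} \left(-16\right)\right)} = \frac{1}{-364 - \frac{25}{3}} = \frac{1}{- \frac{1117}{3}} = - \frac{3}{1117} \approx -0.0026858$)
$l = \frac{3}{1117}$ ($l = \left(-1\right) \left(- \frac{3}{1117}\right) = \frac{3}{1117} \approx 0.0026858$)
$y l = 748 \cdot \frac{3}{1117} = \frac{2244}{1117}$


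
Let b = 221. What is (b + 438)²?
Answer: 434281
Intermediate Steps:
(b + 438)² = (221 + 438)² = 659² = 434281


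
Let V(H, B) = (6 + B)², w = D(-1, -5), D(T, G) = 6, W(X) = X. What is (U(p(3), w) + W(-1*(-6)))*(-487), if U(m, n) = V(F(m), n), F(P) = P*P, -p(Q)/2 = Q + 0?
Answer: -73050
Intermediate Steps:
p(Q) = -2*Q (p(Q) = -2*(Q + 0) = -2*Q)
F(P) = P²
w = 6
U(m, n) = (6 + n)²
(U(p(3), w) + W(-1*(-6)))*(-487) = ((6 + 6)² - 1*(-6))*(-487) = (12² + 6)*(-487) = (144 + 6)*(-487) = 150*(-487) = -73050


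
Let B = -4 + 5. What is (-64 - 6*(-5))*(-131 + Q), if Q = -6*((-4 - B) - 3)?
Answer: 2822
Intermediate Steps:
B = 1
Q = 48 (Q = -6*((-4 - 1*1) - 3) = -6*((-4 - 1) - 3) = -6*(-5 - 3) = -6*(-8) = 48)
(-64 - 6*(-5))*(-131 + Q) = (-64 - 6*(-5))*(-131 + 48) = (-64 + 30)*(-83) = -34*(-83) = 2822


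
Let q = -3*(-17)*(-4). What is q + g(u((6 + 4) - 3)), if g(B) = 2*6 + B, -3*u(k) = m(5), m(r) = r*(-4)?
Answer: -556/3 ≈ -185.33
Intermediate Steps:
m(r) = -4*r
q = -204 (q = 51*(-4) = -204)
u(k) = 20/3 (u(k) = -(-4)*5/3 = -⅓*(-20) = 20/3)
g(B) = 12 + B
q + g(u((6 + 4) - 3)) = -204 + (12 + 20/3) = -204 + 56/3 = -556/3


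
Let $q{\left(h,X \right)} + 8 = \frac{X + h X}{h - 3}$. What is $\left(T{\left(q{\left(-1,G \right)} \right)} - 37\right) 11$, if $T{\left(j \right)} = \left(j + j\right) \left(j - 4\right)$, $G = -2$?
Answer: $1705$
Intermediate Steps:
$q{\left(h,X \right)} = -8 + \frac{X + X h}{-3 + h}$ ($q{\left(h,X \right)} = -8 + \frac{X + h X}{h - 3} = -8 + \frac{X + X h}{-3 + h}$)
$T{\left(j \right)} = 2 j \left(-4 + j\right)$
$\left(T{\left(q{\left(-1,G \right)} \right)} - 37\right) 11 = \left(2 \frac{24 - 2 - -8 - -2}{-3 - 1} \left(-4 + \frac{24 - 2 - -8 - -2}{-3 - 1}\right) - 37\right) 11 = \left(2 \frac{24 - 2 + 8 + 2}{-4} \left(-4 + \frac{24 - 2 + 8 + 2}{-4}\right) - 37\right) 11 = \left(2 \left(\left(- \frac{1}{4}\right) 32\right) \left(-4 - 8\right) - 37\right) 11 = \left(2 \left(-8\right) \left(-4 - 8\right) - 37\right) 11 = \left(2 \left(-8\right) \left(-12\right) - 37\right) 11 = \left(192 - 37\right) 11 = 155 \cdot 11 = 1705$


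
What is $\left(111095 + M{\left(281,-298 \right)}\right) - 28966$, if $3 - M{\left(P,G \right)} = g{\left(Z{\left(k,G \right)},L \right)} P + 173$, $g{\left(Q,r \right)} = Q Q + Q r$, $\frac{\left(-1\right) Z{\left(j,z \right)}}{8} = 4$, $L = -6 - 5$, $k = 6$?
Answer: $-304697$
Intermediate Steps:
$L = -11$ ($L = -6 - 5 = -11$)
$Z{\left(j,z \right)} = -32$ ($Z{\left(j,z \right)} = \left(-8\right) 4 = -32$)
$g{\left(Q,r \right)} = Q^{2} + Q r$
$M{\left(P,G \right)} = -170 - 1376 P$ ($M{\left(P,G \right)} = 3 - \left(- 32 \left(-32 - 11\right) P + 173\right) = 3 - \left(\left(-32\right) \left(-43\right) P + 173\right) = 3 - \left(1376 P + 173\right) = 3 - \left(173 + 1376 P\right) = -170 - 1376 P$)
$\left(111095 + M{\left(281,-298 \right)}\right) - 28966 = \left(111095 - 386826\right) - 28966 = -275731 - 28966 = -304697$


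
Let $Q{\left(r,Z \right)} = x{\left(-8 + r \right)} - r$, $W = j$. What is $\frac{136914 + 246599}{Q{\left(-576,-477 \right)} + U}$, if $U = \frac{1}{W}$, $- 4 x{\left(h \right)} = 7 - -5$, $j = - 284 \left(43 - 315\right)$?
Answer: $\frac{29625612224}{44263105} \approx 669.31$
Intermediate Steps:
$j = 77248$ ($j = \left(-284\right) \left(-272\right) = 77248$)
$x{\left(h \right)} = -3$ ($x{\left(h \right)} = - \frac{7 - -5}{4} = - \frac{7 + 5}{4} = \left(- \frac{1}{4}\right) 12 = -3$)
$W = 77248$
$Q{\left(r,Z \right)} = -3 - r$
$U = \frac{1}{77248} \approx 1.2945 \cdot 10^{-5}$
$\frac{136914 + 246599}{Q{\left(-576,-477 \right)} + U} = \frac{136914 + 246599}{\left(-3 - -576\right) + \frac{1}{77248}} = \frac{383513}{\left(-3 + 576\right) + \frac{1}{77248}} = \frac{383513}{573 + \frac{1}{77248}} = \frac{383513}{\frac{44263105}{77248}} = 383513 \cdot \frac{77248}{44263105} = \frac{29625612224}{44263105}$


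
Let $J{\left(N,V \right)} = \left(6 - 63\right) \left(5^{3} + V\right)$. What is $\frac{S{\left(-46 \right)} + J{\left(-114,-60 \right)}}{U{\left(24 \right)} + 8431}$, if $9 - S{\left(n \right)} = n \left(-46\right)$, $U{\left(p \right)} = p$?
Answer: $- \frac{5812}{8455} \approx -0.6874$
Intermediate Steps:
$J{\left(N,V \right)} = -7125 - 57 V$ ($J{\left(N,V \right)} = - 57 \left(125 + V\right) = -7125 - 57 V$)
$S{\left(n \right)} = 9 + 46 n$ ($S{\left(n \right)} = 9 - n \left(-46\right) = 9 - - 46 n = 9 + 46 n$)
$\frac{S{\left(-46 \right)} + J{\left(-114,-60 \right)}}{U{\left(24 \right)} + 8431} = \frac{\left(9 + 46 \left(-46\right)\right) - 3705}{24 + 8431} = \frac{\left(9 - 2116\right) + \left(-7125 + 3420\right)}{8455} = \left(-2107 - 3705\right) \frac{1}{8455} = \left(-5812\right) \frac{1}{8455} = - \frac{5812}{8455}$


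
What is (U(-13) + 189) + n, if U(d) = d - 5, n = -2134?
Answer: -1963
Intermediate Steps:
U(d) = -5 + d
(U(-13) + 189) + n = ((-5 - 13) + 189) - 2134 = (-18 + 189) - 2134 = 171 - 2134 = -1963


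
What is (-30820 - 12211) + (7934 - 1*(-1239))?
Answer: -33858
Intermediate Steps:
(-30820 - 12211) + (7934 - 1*(-1239)) = -43031 + (7934 + 1239) = -43031 + 9173 = -33858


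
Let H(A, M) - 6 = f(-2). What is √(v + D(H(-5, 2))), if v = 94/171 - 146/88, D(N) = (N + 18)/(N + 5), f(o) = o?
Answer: 7*√42845/1254 ≈ 1.1554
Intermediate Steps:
H(A, M) = 4 (H(A, M) = 6 - 2 = 4)
D(N) = (18 + N)/(5 + N)
v = -8347/7524 (v = 94*(1/171) - 146*1/88 = 94/171 - 73/44 = -8347/7524 ≈ -1.1094)
√(v + D(H(-5, 2))) = √(-8347/7524 + (18 + 4)/(5 + 4)) = √(-8347/7524 + 22/9) = √(10045/7524) = 7*√42845/1254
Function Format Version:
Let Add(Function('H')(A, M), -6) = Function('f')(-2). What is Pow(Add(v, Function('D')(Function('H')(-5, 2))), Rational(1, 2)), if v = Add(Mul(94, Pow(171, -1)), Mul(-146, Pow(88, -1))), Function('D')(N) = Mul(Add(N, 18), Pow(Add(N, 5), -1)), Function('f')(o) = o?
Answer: Mul(Rational(7, 1254), Pow(42845, Rational(1, 2))) ≈ 1.1554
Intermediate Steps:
Function('H')(A, M) = 4 (Function('H')(A, M) = Add(6, -2) = 4)
Function('D')(N) = Mul(Pow(Add(5, N), -1), Add(18, N)) (Function('D')(N) = Mul(Add(18, N), Pow(Add(5, N), -1)) = Mul(Pow(Add(5, N), -1), Add(18, N)))
v = Rational(-8347, 7524) (v = Add(Mul(94, Rational(1, 171)), Mul(-146, Rational(1, 88))) = Add(Rational(94, 171), Rational(-73, 44)) = Rational(-8347, 7524) ≈ -1.1094)
Pow(Add(v, Function('D')(Function('H')(-5, 2))), Rational(1, 2)) = Pow(Add(Rational(-8347, 7524), Mul(Pow(Add(5, 4), -1), Add(18, 4))), Rational(1, 2)) = Pow(Add(Rational(-8347, 7524), Mul(Pow(9, -1), 22)), Rational(1, 2)) = Pow(Add(Rational(-8347, 7524), Mul(Rational(1, 9), 22)), Rational(1, 2)) = Pow(Add(Rational(-8347, 7524), Rational(22, 9)), Rational(1, 2)) = Pow(Rational(10045, 7524), Rational(1, 2)) = Mul(Rational(7, 1254), Pow(42845, Rational(1, 2)))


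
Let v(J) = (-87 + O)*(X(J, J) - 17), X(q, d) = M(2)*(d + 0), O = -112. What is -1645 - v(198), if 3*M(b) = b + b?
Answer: 47508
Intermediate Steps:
M(b) = 2*b/3 (M(b) = (b + b)/3 = (2*b)/3 = 2*b/3)
X(q, d) = 4*d/3 (X(q, d) = ((2/3)*2)*(d + 0) = 4*d/3)
v(J) = 3383 - 796*J/3 (v(J) = (-87 - 112)*(4*J/3 - 17) = -199*(-17 + 4*J/3) = 3383 - 796*J/3)
-1645 - v(198) = -1645 - (3383 - 796/3*198) = -1645 - (3383 - 52536) = -1645 - 1*(-49153) = -1645 + 49153 = 47508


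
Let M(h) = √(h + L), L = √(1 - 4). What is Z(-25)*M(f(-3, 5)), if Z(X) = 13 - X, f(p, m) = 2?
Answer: 38*√(2 + I*√3) ≈ 57.916 + 21.592*I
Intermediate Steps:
L = I*√3 (L = √(-3) = I*√3 ≈ 1.732*I)
M(h) = √(h + I*√3)
Z(-25)*M(f(-3, 5)) = (13 - 1*(-25))*√(2 + I*√3) = (13 + 25)*√(2 + I*√3) = 38*√(2 + I*√3)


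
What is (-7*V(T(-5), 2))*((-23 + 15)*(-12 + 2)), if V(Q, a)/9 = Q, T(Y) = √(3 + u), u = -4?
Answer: -5040*I ≈ -5040.0*I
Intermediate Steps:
T(Y) = I (T(Y) = √(3 - 4) = √(-1) = I)
V(Q, a) = 9*Q
(-7*V(T(-5), 2))*((-23 + 15)*(-12 + 2)) = (-63*I)*((-23 + 15)*(-12 + 2)) = (-63*I)*(-8*(-10)) = -63*I*80 = -5040*I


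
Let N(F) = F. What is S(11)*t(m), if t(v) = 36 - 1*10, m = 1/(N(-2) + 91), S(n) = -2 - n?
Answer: -338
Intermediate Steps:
m = 1/89 (m = 1/(-2 + 91) = 1/89 ≈ 0.011236)
t(v) = 26 (t(v) = 36 - 10 = 26)
S(11)*t(m) = (-2 - 1*11)*26 = (-2 - 11)*26 = -13*26 = -338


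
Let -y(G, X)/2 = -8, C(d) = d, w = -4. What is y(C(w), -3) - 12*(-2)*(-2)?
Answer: -32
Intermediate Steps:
y(G, X) = 16 (y(G, X) = -2*(-8) = 16)
y(C(w), -3) - 12*(-2)*(-2) = 16 - 12*(-2)*(-2) = 16 + 24*(-2) = 16 - 48 = -32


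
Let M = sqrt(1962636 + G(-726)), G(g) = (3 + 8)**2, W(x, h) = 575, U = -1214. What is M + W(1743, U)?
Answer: 575 + 19*sqrt(5437) ≈ 1976.0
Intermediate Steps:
G(g) = 121 (G(g) = 11**2 = 121)
M = 19*sqrt(5437) (M = sqrt(1962636 + 121) = sqrt(1962757) = 19*sqrt(5437) ≈ 1401.0)
M + W(1743, U) = 19*sqrt(5437) + 575 = 575 + 19*sqrt(5437)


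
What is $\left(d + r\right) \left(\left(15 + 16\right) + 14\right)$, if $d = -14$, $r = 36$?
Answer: $990$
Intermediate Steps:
$\left(d + r\right) \left(\left(15 + 16\right) + 14\right) = \left(-14 + 36\right) \left(\left(15 + 16\right) + 14\right) = 22 \left(31 + 14\right) = 22 \cdot 45 = 990$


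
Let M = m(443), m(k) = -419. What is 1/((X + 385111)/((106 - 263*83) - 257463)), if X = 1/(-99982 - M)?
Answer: -13898297859/19171403246 ≈ -0.72495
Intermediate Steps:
M = -419
X = -1/99563 (X = 1/(-99982 - 1*(-419)) = 1/(-99982 + 419) = 1/(-99563) = -1/99563 ≈ -1.0044e-5)
1/((X + 385111)/((106 - 263*83) - 257463)) = 1/((-1/99563 + 385111)/((106 - 263*83) - 257463)) = 1/(38342806492/(99563*((106 - 21829) - 257463))) = 1/(38342806492/(99563*(-21723 - 257463))) = 1/((38342806492/99563)/(-279186)) = 1/((38342806492/99563)*(-1/279186)) = 1/(-19171403246/13898297859) = -13898297859/19171403246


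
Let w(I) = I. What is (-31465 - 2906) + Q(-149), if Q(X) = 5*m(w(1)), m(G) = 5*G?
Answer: -34346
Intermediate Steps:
Q(X) = 25 (Q(X) = 5*(5*1) = 5*5 = 25)
(-31465 - 2906) + Q(-149) = (-31465 - 2906) + 25 = -34371 + 25 = -34346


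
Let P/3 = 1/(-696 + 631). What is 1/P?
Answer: -65/3 ≈ -21.667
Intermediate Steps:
P = -3/65 (P = 3/(-696 + 631) = 3/(-65) = 3*(-1/65) = -3/65 ≈ -0.046154)
1/P = 1/(-3/65) = -65/3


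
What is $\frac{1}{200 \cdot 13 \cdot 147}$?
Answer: $\frac{1}{382200} \approx 2.6164 \cdot 10^{-6}$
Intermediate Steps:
$\frac{1}{200 \cdot 13 \cdot 147} = \frac{1}{2600 \cdot 147} = \frac{1}{382200}$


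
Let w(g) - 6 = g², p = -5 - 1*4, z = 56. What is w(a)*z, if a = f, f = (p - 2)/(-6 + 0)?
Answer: 4718/9 ≈ 524.22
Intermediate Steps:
p = -9 (p = -5 - 4 = -9)
f = 11/6 (f = (-9 - 2)/(-6 + 0) = -11/(-6) = -11*(-⅙) = 11/6 ≈ 1.8333)
a = 11/6 ≈ 1.8333
w(g) = 6 + g²
w(a)*z = (6 + (11/6)²)*56 = (6 + 121/36)*56 = (337/36)*56 = 4718/9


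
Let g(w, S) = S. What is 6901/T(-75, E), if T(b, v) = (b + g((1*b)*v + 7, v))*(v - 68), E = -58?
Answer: 6901/16758 ≈ 0.41180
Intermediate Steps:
T(b, v) = (-68 + v)*(b + v) (T(b, v) = (b + v)*(v - 68) = (b + v)*(-68 + v) = (-68 + v)*(b + v))
6901/T(-75, E) = 6901/((-58)² - 68*(-75) - 68*(-58) - 75*(-58)) = 6901/(3364 + 5100 + 3944 + 4350) = 6901/16758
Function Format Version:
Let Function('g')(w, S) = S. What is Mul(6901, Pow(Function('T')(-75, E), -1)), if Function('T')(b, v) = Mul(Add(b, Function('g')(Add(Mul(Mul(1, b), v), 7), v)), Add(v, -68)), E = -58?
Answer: Rational(6901, 16758) ≈ 0.41180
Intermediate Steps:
Function('T')(b, v) = Mul(Add(-68, v), Add(b, v)) (Function('T')(b, v) = Mul(Add(b, v), Add(v, -68)) = Mul(Add(b, v), Add(-68, v)) = Mul(Add(-68, v), Add(b, v)))
Mul(6901, Pow(Function('T')(-75, E), -1)) = Mul(6901, Pow(Add(Pow(-58, 2), Mul(-68, -75), Mul(-68, -58), Mul(-75, -58)), -1)) = Mul(6901, Pow(Add(3364, 5100, 3944, 4350), -1)) = Mul(6901, Pow(16758, -1)) = Mul(6901, Rational(1, 16758)) = Rational(6901, 16758)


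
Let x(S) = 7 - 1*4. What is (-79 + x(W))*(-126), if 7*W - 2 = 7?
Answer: 9576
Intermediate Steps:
W = 9/7 (W = 2/7 + (1/7)*7 = 2/7 + 1 = 9/7 ≈ 1.2857)
x(S) = 3 (x(S) = 7 - 4 = 3)
(-79 + x(W))*(-126) = (-79 + 3)*(-126) = -76*(-126) = 9576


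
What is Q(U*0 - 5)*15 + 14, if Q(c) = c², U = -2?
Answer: 389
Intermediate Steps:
Q(U*0 - 5)*15 + 14 = (-2*0 - 5)²*15 + 14 = (0 - 5)²*15 + 14 = (-5)²*15 + 14 = 25*15 + 14 = 375 + 14 = 389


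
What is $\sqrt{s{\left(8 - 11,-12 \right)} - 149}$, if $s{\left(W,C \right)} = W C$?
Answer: $i \sqrt{113} \approx 10.63 i$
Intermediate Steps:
$s{\left(W,C \right)} = C W$
$\sqrt{s{\left(8 - 11,-12 \right)} - 149} = \sqrt{- 12 \left(8 - 11\right) - 149} = \sqrt{\left(-12\right) \left(-3\right) - 149} = \sqrt{36 - 149} = \sqrt{-113} = i \sqrt{113}$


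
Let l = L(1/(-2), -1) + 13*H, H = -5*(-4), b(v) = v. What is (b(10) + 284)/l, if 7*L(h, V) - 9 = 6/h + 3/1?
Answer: 147/130 ≈ 1.1308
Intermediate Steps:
L(h, V) = 12/7 + 6/(7*h) (L(h, V) = 9/7 + (6/h + 3/1)/7 = 9/7 + (6/h + 3*1)/7 = 9/7 + (6/h + 3)/7 = 9/7 + (3 + 6/h)/7 = 9/7 + (3/7 + 6/(7*h)) = 12/7 + 6/(7*h))
H = 20
l = 260 (l = 6*(1 + 2/(-2))/(7*(1/(-2))) + 13*20 = 6*(1 + 2*(-½))/(7*(-½)) + 260 = (6/7)*(-2)*(1 - 1) + 260 = (6/7)*(-2)*0 + 260 = 0 + 260 = 260)
(b(10) + 284)/l = (10 + 284)/260 = 294*(1/260) = 147/130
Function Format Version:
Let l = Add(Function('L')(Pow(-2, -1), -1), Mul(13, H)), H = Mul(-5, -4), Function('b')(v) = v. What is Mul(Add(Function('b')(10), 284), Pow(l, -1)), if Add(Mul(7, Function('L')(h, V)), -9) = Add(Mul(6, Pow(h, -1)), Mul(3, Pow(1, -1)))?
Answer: Rational(147, 130) ≈ 1.1308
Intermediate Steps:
Function('L')(h, V) = Add(Rational(12, 7), Mul(Rational(6, 7), Pow(h, -1))) (Function('L')(h, V) = Add(Rational(9, 7), Mul(Rational(1, 7), Add(Mul(6, Pow(h, -1)), Mul(3, Pow(1, -1))))) = Add(Rational(9, 7), Mul(Rational(1, 7), Add(Mul(6, Pow(h, -1)), Mul(3, 1)))) = Add(Rational(9, 7), Mul(Rational(1, 7), Add(Mul(6, Pow(h, -1)), 3))) = Add(Rational(9, 7), Mul(Rational(1, 7), Add(3, Mul(6, Pow(h, -1))))) = Add(Rational(9, 7), Add(Rational(3, 7), Mul(Rational(6, 7), Pow(h, -1)))) = Add(Rational(12, 7), Mul(Rational(6, 7), Pow(h, -1))))
H = 20
l = 260 (l = Add(Mul(Rational(6, 7), Pow(Pow(-2, -1), -1), Add(1, Mul(2, Pow(-2, -1)))), Mul(13, 20)) = Add(Mul(Rational(6, 7), Pow(Rational(-1, 2), -1), Add(1, Mul(2, Rational(-1, 2)))), 260) = Add(Mul(Rational(6, 7), -2, Add(1, -1)), 260) = Add(Mul(Rational(6, 7), -2, 0), 260) = Add(0, 260) = 260)
Mul(Add(Function('b')(10), 284), Pow(l, -1)) = Mul(Add(10, 284), Pow(260, -1)) = Mul(294, Rational(1, 260)) = Rational(147, 130)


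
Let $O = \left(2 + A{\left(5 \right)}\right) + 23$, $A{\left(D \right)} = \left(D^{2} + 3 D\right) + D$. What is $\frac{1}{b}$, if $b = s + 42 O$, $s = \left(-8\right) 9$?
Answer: $\frac{1}{2868} \approx 0.00034868$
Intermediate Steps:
$s = -72$
$A{\left(D \right)} = D^{2} + 4 D$
$O = 70$ ($O = \left(2 + 5 \left(4 + 5\right)\right) + 23 = \left(2 + 5 \cdot 9\right) + 23 = \left(2 + 45\right) + 23 = 47 + 23 = 70$)
$b = 2868$ ($b = -72 + 42 \cdot 70 = -72 + 2940 = 2868$)
$\frac{1}{b} = \frac{1}{2868}$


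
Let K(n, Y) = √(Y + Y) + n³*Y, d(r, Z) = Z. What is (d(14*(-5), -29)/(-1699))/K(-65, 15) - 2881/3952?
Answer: -5537427313317010487/7595943289775321104 - 29*√30/28830756413620905 ≈ -0.72900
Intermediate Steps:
K(n, Y) = Y*n³ + √2*√Y (K(n, Y) = √(2*Y) + Y*n³ = √2*√Y + Y*n³ = Y*n³ + √2*√Y)
(d(14*(-5), -29)/(-1699))/K(-65, 15) - 2881/3952 = (-29/(-1699))/(15*(-65)³ + √2*√15) - 2881/3952 = (-29*(-1/1699))/(15*(-274625) + √30) - 2881*1/3952 = 29/(1699*(-4119375 + √30)) - 2881/3952 = -2881/3952 + 29/(1699*(-4119375 + √30))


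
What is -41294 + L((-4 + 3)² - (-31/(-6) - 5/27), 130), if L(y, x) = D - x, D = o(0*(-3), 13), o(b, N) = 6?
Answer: -41418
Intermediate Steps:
D = 6
L(y, x) = 6 - x
-41294 + L((-4 + 3)² - (-31/(-6) - 5/27), 130) = -41294 + (6 - 1*130) = -41294 + (6 - 130) = -41294 - 124 = -41418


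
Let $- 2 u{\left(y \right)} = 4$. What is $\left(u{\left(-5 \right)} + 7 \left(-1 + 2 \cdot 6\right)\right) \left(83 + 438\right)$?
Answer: $39075$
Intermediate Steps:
$u{\left(y \right)} = -2$ ($u{\left(y \right)} = \left(- \frac{1}{2}\right) 4 = -2$)
$\left(u{\left(-5 \right)} + 7 \left(-1 + 2 \cdot 6\right)\right) \left(83 + 438\right) = \left(-2 + 7 \left(-1 + 2 \cdot 6\right)\right) \left(83 + 438\right) = \left(-2 + 7 \left(-1 + 12\right)\right) 521 = \left(-2 + 7 \cdot 11\right) 521 = \left(-2 + 77\right) 521 = 75 \cdot 521 = 39075$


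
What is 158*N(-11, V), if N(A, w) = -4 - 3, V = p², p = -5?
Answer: -1106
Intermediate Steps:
V = 25 (V = (-5)² = 25)
N(A, w) = -7
158*N(-11, V) = 158*(-7) = -1106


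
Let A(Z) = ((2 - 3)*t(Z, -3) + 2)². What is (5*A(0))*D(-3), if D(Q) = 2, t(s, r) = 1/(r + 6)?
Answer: 250/9 ≈ 27.778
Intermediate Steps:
t(s, r) = 1/(6 + r)
A(Z) = 25/9 (A(Z) = ((2 - 3)/(6 - 3) + 2)² = (-1/3 + 2)² = (-1*⅓ + 2)² = (-⅓ + 2)² = (5/3)² = 25/9)
(5*A(0))*D(-3) = (5*(25/9))*2 = (125/9)*2 = 250/9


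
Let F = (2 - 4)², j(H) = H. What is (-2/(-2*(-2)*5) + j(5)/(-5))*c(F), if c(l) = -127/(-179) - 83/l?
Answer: 157839/7160 ≈ 22.045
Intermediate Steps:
F = 4 (F = (-2)² = 4)
c(l) = 127/179 - 83/l (c(l) = -127*(-1/179) - 83/l = 127/179 - 83/l)
(-2/(-2*(-2)*5) + j(5)/(-5))*c(F) = (-2/(-2*(-2)*5) + 5/(-5))*(127/179 - 83/4) = (-2/(4*5) + 5*(-⅕))*(127/179 - 83*¼) = (-2/20 - 1)*(127/179 - 83/4) = (-2*1/20 - 1)*(-14349/716) = (-⅒ - 1)*(-14349/716) = -11/10*(-14349/716) = 157839/7160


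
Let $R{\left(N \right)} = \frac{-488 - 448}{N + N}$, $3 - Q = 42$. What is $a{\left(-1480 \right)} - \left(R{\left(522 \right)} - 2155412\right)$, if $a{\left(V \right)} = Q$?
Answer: $\frac{62505843}{29} \approx 2.1554 \cdot 10^{6}$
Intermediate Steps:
$Q = -39$ ($Q = 3 - 42 = -39$)
$R{\left(N \right)} = - \frac{468}{N}$ ($R{\left(N \right)} = - \frac{936}{2 N} = - 936 \frac{1}{2 N} = - \frac{468}{N}$)
$a{\left(V \right)} = -39$
$a{\left(-1480 \right)} - \left(R{\left(522 \right)} - 2155412\right) = -39 - \left(- \frac{468}{522} - 2155412\right) = -39 - \left(\left(-468\right) \frac{1}{522} - 2155412\right) = -39 - \left(- \frac{26}{29} - 2155412\right) = -39 - - \frac{62506974}{29} = -39 + \frac{62506974}{29} = \frac{62505843}{29}$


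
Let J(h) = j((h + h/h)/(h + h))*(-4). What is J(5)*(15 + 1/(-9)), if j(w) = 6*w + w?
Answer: -3752/15 ≈ -250.13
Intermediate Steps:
j(w) = 7*w
J(h) = -14*(1 + h)/h (J(h) = (7*((h + h/h)/(h + h)))*(-4) = (7*((h + 1)/((2*h))))*(-4) = (7*((1 + h)*(1/(2*h))))*(-4) = (7*((1 + h)/(2*h)))*(-4) = (7*(1 + h)/(2*h))*(-4) = -14*(1 + h)/h)
J(5)*(15 + 1/(-9)) = (-14 - 14/5)*(15 + 1/(-9)) = (-14 - 14*⅕)*(15 - ⅑) = (-14 - 14/5)*(134/9) = -84/5*134/9 = -3752/15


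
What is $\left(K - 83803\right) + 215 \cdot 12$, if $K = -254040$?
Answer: $-335263$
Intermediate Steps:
$\left(K - 83803\right) + 215 \cdot 12 = \left(-254040 - 83803\right) + 215 \cdot 12 = -337843 + 2580 = -335263$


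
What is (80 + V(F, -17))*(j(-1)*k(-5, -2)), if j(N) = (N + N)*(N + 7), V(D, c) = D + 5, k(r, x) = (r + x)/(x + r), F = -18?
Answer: -804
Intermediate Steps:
k(r, x) = 1 (k(r, x) = (r + x)/(r + x) = 1)
V(D, c) = 5 + D
j(N) = 2*N*(7 + N) (j(N) = (2*N)*(7 + N) = 2*N*(7 + N))
(80 + V(F, -17))*(j(-1)*k(-5, -2)) = (80 + (5 - 18))*((2*(-1)*(7 - 1))*1) = (80 - 13)*((2*(-1)*6)*1) = 67*(-12*1) = 67*(-12) = -804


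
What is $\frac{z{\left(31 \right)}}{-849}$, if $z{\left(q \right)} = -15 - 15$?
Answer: $\frac{10}{283} \approx 0.035336$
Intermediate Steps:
$z{\left(q \right)} = -30$ ($z{\left(q \right)} = -15 - 15 = -30$)
$\frac{z{\left(31 \right)}}{-849} = - \frac{30}{-849} = \left(-30\right) \left(- \frac{1}{849}\right) = \frac{10}{283}$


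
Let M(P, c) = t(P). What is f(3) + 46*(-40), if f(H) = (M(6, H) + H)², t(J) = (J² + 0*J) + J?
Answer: 185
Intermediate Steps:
t(J) = J + J² (t(J) = (J² + 0) + J = J² + J = J + J²)
M(P, c) = P*(1 + P)
f(H) = (42 + H)² (f(H) = (6*(1 + 6) + H)² = (6*7 + H)² = (42 + H)²)
f(3) + 46*(-40) = (42 + 3)² + 46*(-40) = 45² - 1840 = 2025 - 1840 = 185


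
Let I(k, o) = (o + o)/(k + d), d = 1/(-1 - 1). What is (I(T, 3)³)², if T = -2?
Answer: 2985984/15625 ≈ 191.10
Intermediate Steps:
d = -½ (d = 1/(-2) = -½ ≈ -0.50000)
I(k, o) = 2*o/(-½ + k) (I(k, o) = (o + o)/(k - ½) = (2*o)/(-½ + k) = 2*o/(-½ + k))
(I(T, 3)³)² = ((4*3/(-1 + 2*(-2)))³)² = ((4*3/(-1 - 4))³)² = ((4*3/(-5))³)² = ((4*3*(-⅕))³)² = ((-12/5)³)² = (-1728/125)² = 2985984/15625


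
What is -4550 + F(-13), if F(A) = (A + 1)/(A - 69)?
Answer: -186544/41 ≈ -4549.9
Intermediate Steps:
F(A) = (1 + A)/(-69 + A)
-4550 + F(-13) = -4550 + (1 - 13)/(-69 - 13) = -4550 - 12/(-82) = -4550 - 1/82*(-12) = -4550 + 6/41 = -186544/41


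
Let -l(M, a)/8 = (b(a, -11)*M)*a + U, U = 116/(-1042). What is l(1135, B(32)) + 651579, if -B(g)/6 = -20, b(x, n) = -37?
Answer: 21343692323/521 ≈ 4.0967e+7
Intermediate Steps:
U = -58/521 (U = 116*(-1/1042) = -58/521 ≈ -0.11132)
B(g) = 120 (B(g) = -6*(-20) = 120)
l(M, a) = 464/521 + 296*M*a (l(M, a) = -8*((-37*M)*a - 58/521) = -8*(-37*M*a - 58/521) = -8*(-58/521 - 37*M*a) = 464/521 + 296*M*a)
l(1135, B(32)) + 651579 = (464/521 + 296*1135*120) + 651579 = (464/521 + 40315200) + 651579 = 21004219664/521 + 651579 = 21343692323/521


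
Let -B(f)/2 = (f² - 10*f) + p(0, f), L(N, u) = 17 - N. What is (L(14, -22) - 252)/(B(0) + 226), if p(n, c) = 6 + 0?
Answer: -249/214 ≈ -1.1636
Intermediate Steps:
p(n, c) = 6
B(f) = -12 - 2*f² + 20*f (B(f) = -2*((f² - 10*f) + 6) = -2*(6 + f² - 10*f) = -12 - 2*f² + 20*f)
(L(14, -22) - 252)/(B(0) + 226) = ((17 - 1*14) - 252)/((-12 - 2*0² + 20*0) + 226) = ((17 - 14) - 252)/((-12 - 2*0 + 0) + 226) = (3 - 252)/((-12 + 0 + 0) + 226) = -249/(-12 + 226) = -249/214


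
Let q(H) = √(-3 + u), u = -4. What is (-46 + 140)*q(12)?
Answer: 94*I*√7 ≈ 248.7*I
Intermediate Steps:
q(H) = I*√7 (q(H) = √(-3 - 4) = √(-7) = I*√7)
(-46 + 140)*q(12) = (-46 + 140)*(I*√7) = 94*(I*√7) = 94*I*√7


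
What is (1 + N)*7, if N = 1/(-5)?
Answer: 28/5 ≈ 5.6000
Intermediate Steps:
N = -⅕ ≈ -0.20000
(1 + N)*7 = (1 - ⅕)*7 = (⅘)*7 = 28/5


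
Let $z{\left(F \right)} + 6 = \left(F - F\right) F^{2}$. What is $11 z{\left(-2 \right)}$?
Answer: $-66$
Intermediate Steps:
$z{\left(F \right)} = -6$ ($z{\left(F \right)} = -6 + \left(F - F\right) F^{2} = -6 + 0 F^{2} = -6 + 0 = -6$)
$11 z{\left(-2 \right)} = 11 \left(-6\right) = -66$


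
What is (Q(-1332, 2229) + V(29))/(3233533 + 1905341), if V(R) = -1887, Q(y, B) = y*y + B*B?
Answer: 1123463/856479 ≈ 1.3117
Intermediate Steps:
Q(y, B) = B**2 + y**2 (Q(y, B) = y**2 + B**2 = B**2 + y**2)
(Q(-1332, 2229) + V(29))/(3233533 + 1905341) = ((2229**2 + (-1332)**2) - 1887)/(3233533 + 1905341) = ((4968441 + 1774224) - 1887)/5138874 = (6742665 - 1887)*(1/5138874) = 6740778*(1/5138874) = 1123463/856479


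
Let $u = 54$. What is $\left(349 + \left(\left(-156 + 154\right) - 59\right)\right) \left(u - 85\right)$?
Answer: $-8928$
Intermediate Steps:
$\left(349 + \left(\left(-156 + 154\right) - 59\right)\right) \left(u - 85\right) = \left(349 + \left(\left(-156 + 154\right) - 59\right)\right) \left(54 - 85\right) = \left(349 - 61\right) \left(-31\right) = 288 \left(-31\right) = -8928$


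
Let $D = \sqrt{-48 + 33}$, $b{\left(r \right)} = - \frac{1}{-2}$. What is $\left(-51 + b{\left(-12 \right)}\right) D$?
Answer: $- \frac{101 i \sqrt{15}}{2} \approx - 195.59 i$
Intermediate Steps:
$b{\left(r \right)} = \frac{1}{2}$ ($b{\left(r \right)} = \left(-1\right) \left(- \frac{1}{2}\right) = \frac{1}{2}$)
$D = i \sqrt{15}$ ($D = \sqrt{-15} = i \sqrt{15} \approx 3.873 i$)
$\left(-51 + b{\left(-12 \right)}\right) D = \left(-51 + \frac{1}{2}\right) i \sqrt{15} = - \frac{101 i \sqrt{15}}{2}$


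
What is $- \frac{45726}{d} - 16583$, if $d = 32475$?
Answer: $- \frac{179526217}{10825} \approx -16584.0$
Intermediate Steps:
$- \frac{45726}{d} - 16583 = - \frac{45726}{32475} - 16583 = \left(-45726\right) \frac{1}{32475} - 16583 = - \frac{15242}{10825} - 16583 = - \frac{179526217}{10825}$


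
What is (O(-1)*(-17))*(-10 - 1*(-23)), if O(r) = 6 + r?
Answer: -1105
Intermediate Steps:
(O(-1)*(-17))*(-10 - 1*(-23)) = ((6 - 1)*(-17))*(-10 - 1*(-23)) = (5*(-17))*(-10 + 23) = -85*13 = -1105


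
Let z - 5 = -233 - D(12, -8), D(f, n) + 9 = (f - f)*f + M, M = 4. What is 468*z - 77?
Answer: -104441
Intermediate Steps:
D(f, n) = -5 (D(f, n) = -9 + ((f - f)*f + 4) = -9 + (0*f + 4) = -9 + (0 + 4) = -9 + 4 = -5)
z = -223 (z = 5 + (-233 - 1*(-5)) = 5 + (-233 + 5) = 5 - 228 = -223)
468*z - 77 = 468*(-223) - 77 = -104364 - 77 = -104441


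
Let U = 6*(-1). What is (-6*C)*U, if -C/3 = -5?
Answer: 540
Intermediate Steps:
U = -6
C = 15 (C = -3*(-5) = 15)
(-6*C)*U = -6*15*(-6) = -90*(-6) = 540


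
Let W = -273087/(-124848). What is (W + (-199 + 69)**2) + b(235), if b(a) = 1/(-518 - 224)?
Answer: 86987303117/5146512 ≈ 16902.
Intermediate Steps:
W = 30343/13872 (W = -273087*(-1/124848) = 30343/13872 ≈ 2.1874)
b(a) = -1/742 (b(a) = 1/(-742) = -1/742)
(W + (-199 + 69)**2) + b(235) = (30343/13872 + (-199 + 69)**2) - 1/742 = (30343/13872 + (-130)**2) - 1/742 = (30343/13872 + 16900) - 1/742 = 234467143/13872 - 1/742 = 86987303117/5146512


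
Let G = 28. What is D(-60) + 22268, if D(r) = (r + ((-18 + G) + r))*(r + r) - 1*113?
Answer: 35355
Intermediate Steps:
D(r) = -113 + 2*r*(10 + 2*r) (D(r) = (r + ((-18 + 28) + r))*(r + r) - 1*113 = (r + (10 + r))*(2*r) - 113 = (10 + 2*r)*(2*r) - 113 = 2*r*(10 + 2*r) - 113 = -113 + 2*r*(10 + 2*r))
D(-60) + 22268 = (-113 + 4*(-60)² + 20*(-60)) + 22268 = (-113 + 4*3600 - 1200) + 22268 = (-113 + 14400 - 1200) + 22268 = 13087 + 22268 = 35355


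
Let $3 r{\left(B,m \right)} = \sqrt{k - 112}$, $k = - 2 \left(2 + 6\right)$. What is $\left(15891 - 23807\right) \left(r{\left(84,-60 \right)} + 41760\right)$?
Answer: $-330572160 - \frac{63328 i \sqrt{2}}{3} \approx -3.3057 \cdot 10^{8} - 29853.0 i$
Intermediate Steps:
$k = -16$ ($k = \left(-2\right) 8 = -16$)
$r{\left(B,m \right)} = \frac{8 i \sqrt{2}}{3}$ ($r{\left(B,m \right)} = \frac{\sqrt{-16 - 112}}{3} = \frac{\sqrt{-128}}{3} = \frac{8 i \sqrt{2}}{3}$)
$\left(15891 - 23807\right) \left(r{\left(84,-60 \right)} + 41760\right) = \left(15891 - 23807\right) \left(\frac{8 i \sqrt{2}}{3} + 41760\right) = - 7916 \left(41760 + \frac{8 i \sqrt{2}}{3}\right) = -330572160 - \frac{63328 i \sqrt{2}}{3}$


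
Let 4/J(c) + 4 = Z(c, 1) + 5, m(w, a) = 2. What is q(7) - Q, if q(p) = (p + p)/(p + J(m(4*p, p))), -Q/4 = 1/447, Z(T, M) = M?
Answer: 2098/1341 ≈ 1.5645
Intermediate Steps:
Q = -4/447 ≈ -0.0089485
J(c) = 2 (J(c) = 4/(-4 + (1 + 5)) = 4/(-4 + 6) = 4/2 = 4*(1/2) = 2)
q(p) = 2*p/(2 + p) (q(p) = (p + p)/(p + 2) = (2*p)/(2 + p) = 2*p/(2 + p))
q(7) - Q = 2*7/(2 + 7) - 1*(-4/447) = 2*7/9 + 4/447 = 2*7*(1/9) + 4/447 = 14/9 + 4/447 = 2098/1341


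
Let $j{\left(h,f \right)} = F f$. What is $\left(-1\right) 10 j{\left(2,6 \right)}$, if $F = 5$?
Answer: $-300$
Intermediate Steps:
$j{\left(h,f \right)} = 5 f$
$\left(-1\right) 10 j{\left(2,6 \right)} = \left(-1\right) 10 \cdot 5 \cdot 6 = \left(-10\right) 30 = -300$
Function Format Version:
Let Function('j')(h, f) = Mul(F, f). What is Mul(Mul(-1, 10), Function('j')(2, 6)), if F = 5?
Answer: -300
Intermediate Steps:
Function('j')(h, f) = Mul(5, f)
Mul(Mul(-1, 10), Function('j')(2, 6)) = Mul(Mul(-1, 10), Mul(5, 6)) = Mul(-10, 30) = -300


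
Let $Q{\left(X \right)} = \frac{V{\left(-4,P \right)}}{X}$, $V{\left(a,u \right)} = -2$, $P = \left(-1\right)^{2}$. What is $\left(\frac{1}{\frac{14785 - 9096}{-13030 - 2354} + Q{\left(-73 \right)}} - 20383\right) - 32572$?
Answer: $- \frac{20363856227}{384529} \approx -52958.0$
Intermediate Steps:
$P = 1$
$Q{\left(X \right)} = - \frac{2}{X}$
$\left(\frac{1}{\frac{14785 - 9096}{-13030 - 2354} + Q{\left(-73 \right)}} - 20383\right) - 32572 = \left(\frac{1}{\frac{14785 - 9096}{-13030 - 2354} - \frac{2}{-73}} - 20383\right) - 32572 = \left(\frac{1}{\frac{5689}{-15384} - - \frac{2}{73}} - 20383\right) - 32572 = \left(\frac{1}{5689 \left(- \frac{1}{15384}\right) + \frac{2}{73}} - 20383\right) - 32572 = \left(\frac{1}{- \frac{5689}{15384} + \frac{2}{73}} - 20383\right) - 32572 = \left(\frac{1}{- \frac{384529}{1123032}} - 20383\right) - 32572 = \left(- \frac{1123032}{384529} - 20383\right) - 32572 = - \frac{7838977639}{384529} - 32572 = - \frac{20363856227}{384529}$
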